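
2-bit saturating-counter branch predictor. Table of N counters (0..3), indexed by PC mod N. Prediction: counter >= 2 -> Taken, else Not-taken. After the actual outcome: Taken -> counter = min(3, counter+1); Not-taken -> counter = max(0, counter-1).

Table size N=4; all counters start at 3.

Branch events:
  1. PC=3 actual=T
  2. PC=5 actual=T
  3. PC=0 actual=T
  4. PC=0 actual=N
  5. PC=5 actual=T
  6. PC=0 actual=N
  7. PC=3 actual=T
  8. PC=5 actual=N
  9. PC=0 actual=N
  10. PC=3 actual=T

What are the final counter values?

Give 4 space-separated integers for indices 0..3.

Ev 1: PC=3 idx=3 pred=T actual=T -> ctr[3]=3
Ev 2: PC=5 idx=1 pred=T actual=T -> ctr[1]=3
Ev 3: PC=0 idx=0 pred=T actual=T -> ctr[0]=3
Ev 4: PC=0 idx=0 pred=T actual=N -> ctr[0]=2
Ev 5: PC=5 idx=1 pred=T actual=T -> ctr[1]=3
Ev 6: PC=0 idx=0 pred=T actual=N -> ctr[0]=1
Ev 7: PC=3 idx=3 pred=T actual=T -> ctr[3]=3
Ev 8: PC=5 idx=1 pred=T actual=N -> ctr[1]=2
Ev 9: PC=0 idx=0 pred=N actual=N -> ctr[0]=0
Ev 10: PC=3 idx=3 pred=T actual=T -> ctr[3]=3

Answer: 0 2 3 3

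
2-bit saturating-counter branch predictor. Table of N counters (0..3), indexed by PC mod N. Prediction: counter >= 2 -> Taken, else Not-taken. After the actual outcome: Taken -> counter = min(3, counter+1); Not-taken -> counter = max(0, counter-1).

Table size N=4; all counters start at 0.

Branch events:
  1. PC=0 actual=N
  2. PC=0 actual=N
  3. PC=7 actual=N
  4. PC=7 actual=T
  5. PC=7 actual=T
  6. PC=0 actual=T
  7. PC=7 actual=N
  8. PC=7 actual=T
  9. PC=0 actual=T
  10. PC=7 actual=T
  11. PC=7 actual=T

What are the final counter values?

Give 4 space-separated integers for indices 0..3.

Ev 1: PC=0 idx=0 pred=N actual=N -> ctr[0]=0
Ev 2: PC=0 idx=0 pred=N actual=N -> ctr[0]=0
Ev 3: PC=7 idx=3 pred=N actual=N -> ctr[3]=0
Ev 4: PC=7 idx=3 pred=N actual=T -> ctr[3]=1
Ev 5: PC=7 idx=3 pred=N actual=T -> ctr[3]=2
Ev 6: PC=0 idx=0 pred=N actual=T -> ctr[0]=1
Ev 7: PC=7 idx=3 pred=T actual=N -> ctr[3]=1
Ev 8: PC=7 idx=3 pred=N actual=T -> ctr[3]=2
Ev 9: PC=0 idx=0 pred=N actual=T -> ctr[0]=2
Ev 10: PC=7 idx=3 pred=T actual=T -> ctr[3]=3
Ev 11: PC=7 idx=3 pred=T actual=T -> ctr[3]=3

Answer: 2 0 0 3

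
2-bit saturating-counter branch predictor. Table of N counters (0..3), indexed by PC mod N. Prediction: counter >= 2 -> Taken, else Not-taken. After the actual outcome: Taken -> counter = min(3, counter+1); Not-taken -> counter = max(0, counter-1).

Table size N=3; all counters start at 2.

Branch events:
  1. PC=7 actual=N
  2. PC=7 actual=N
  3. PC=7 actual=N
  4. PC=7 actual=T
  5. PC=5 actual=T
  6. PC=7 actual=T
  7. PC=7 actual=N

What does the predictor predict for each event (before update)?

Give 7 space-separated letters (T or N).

Answer: T N N N T N T

Derivation:
Ev 1: PC=7 idx=1 pred=T actual=N -> ctr[1]=1
Ev 2: PC=7 idx=1 pred=N actual=N -> ctr[1]=0
Ev 3: PC=7 idx=1 pred=N actual=N -> ctr[1]=0
Ev 4: PC=7 idx=1 pred=N actual=T -> ctr[1]=1
Ev 5: PC=5 idx=2 pred=T actual=T -> ctr[2]=3
Ev 6: PC=7 idx=1 pred=N actual=T -> ctr[1]=2
Ev 7: PC=7 idx=1 pred=T actual=N -> ctr[1]=1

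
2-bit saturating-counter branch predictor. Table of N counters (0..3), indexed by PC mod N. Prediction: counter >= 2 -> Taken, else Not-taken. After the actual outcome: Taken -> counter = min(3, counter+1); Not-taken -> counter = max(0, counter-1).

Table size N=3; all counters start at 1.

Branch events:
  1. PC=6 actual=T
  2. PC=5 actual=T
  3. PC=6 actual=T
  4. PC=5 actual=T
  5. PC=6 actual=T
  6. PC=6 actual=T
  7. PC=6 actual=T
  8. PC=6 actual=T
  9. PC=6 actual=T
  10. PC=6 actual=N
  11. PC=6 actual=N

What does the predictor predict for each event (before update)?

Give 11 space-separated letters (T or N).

Ev 1: PC=6 idx=0 pred=N actual=T -> ctr[0]=2
Ev 2: PC=5 idx=2 pred=N actual=T -> ctr[2]=2
Ev 3: PC=6 idx=0 pred=T actual=T -> ctr[0]=3
Ev 4: PC=5 idx=2 pred=T actual=T -> ctr[2]=3
Ev 5: PC=6 idx=0 pred=T actual=T -> ctr[0]=3
Ev 6: PC=6 idx=0 pred=T actual=T -> ctr[0]=3
Ev 7: PC=6 idx=0 pred=T actual=T -> ctr[0]=3
Ev 8: PC=6 idx=0 pred=T actual=T -> ctr[0]=3
Ev 9: PC=6 idx=0 pred=T actual=T -> ctr[0]=3
Ev 10: PC=6 idx=0 pred=T actual=N -> ctr[0]=2
Ev 11: PC=6 idx=0 pred=T actual=N -> ctr[0]=1

Answer: N N T T T T T T T T T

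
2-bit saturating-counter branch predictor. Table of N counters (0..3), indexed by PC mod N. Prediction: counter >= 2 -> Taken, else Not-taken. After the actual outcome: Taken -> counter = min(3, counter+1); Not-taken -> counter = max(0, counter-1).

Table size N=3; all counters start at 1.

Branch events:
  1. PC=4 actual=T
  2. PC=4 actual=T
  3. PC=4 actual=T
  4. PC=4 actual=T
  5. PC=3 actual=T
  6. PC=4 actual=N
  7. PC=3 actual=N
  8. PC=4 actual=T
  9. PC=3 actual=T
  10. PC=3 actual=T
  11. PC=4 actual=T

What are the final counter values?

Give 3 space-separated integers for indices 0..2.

Answer: 3 3 1

Derivation:
Ev 1: PC=4 idx=1 pred=N actual=T -> ctr[1]=2
Ev 2: PC=4 idx=1 pred=T actual=T -> ctr[1]=3
Ev 3: PC=4 idx=1 pred=T actual=T -> ctr[1]=3
Ev 4: PC=4 idx=1 pred=T actual=T -> ctr[1]=3
Ev 5: PC=3 idx=0 pred=N actual=T -> ctr[0]=2
Ev 6: PC=4 idx=1 pred=T actual=N -> ctr[1]=2
Ev 7: PC=3 idx=0 pred=T actual=N -> ctr[0]=1
Ev 8: PC=4 idx=1 pred=T actual=T -> ctr[1]=3
Ev 9: PC=3 idx=0 pred=N actual=T -> ctr[0]=2
Ev 10: PC=3 idx=0 pred=T actual=T -> ctr[0]=3
Ev 11: PC=4 idx=1 pred=T actual=T -> ctr[1]=3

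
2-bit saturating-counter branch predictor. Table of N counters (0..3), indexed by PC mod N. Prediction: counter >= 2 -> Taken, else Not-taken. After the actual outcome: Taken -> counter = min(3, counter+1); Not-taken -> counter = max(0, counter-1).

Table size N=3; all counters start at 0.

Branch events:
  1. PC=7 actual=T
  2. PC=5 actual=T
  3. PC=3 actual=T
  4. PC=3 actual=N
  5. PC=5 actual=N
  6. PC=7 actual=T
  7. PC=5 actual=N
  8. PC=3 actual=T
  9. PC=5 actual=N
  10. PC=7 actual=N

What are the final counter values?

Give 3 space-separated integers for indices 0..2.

Ev 1: PC=7 idx=1 pred=N actual=T -> ctr[1]=1
Ev 2: PC=5 idx=2 pred=N actual=T -> ctr[2]=1
Ev 3: PC=3 idx=0 pred=N actual=T -> ctr[0]=1
Ev 4: PC=3 idx=0 pred=N actual=N -> ctr[0]=0
Ev 5: PC=5 idx=2 pred=N actual=N -> ctr[2]=0
Ev 6: PC=7 idx=1 pred=N actual=T -> ctr[1]=2
Ev 7: PC=5 idx=2 pred=N actual=N -> ctr[2]=0
Ev 8: PC=3 idx=0 pred=N actual=T -> ctr[0]=1
Ev 9: PC=5 idx=2 pred=N actual=N -> ctr[2]=0
Ev 10: PC=7 idx=1 pred=T actual=N -> ctr[1]=1

Answer: 1 1 0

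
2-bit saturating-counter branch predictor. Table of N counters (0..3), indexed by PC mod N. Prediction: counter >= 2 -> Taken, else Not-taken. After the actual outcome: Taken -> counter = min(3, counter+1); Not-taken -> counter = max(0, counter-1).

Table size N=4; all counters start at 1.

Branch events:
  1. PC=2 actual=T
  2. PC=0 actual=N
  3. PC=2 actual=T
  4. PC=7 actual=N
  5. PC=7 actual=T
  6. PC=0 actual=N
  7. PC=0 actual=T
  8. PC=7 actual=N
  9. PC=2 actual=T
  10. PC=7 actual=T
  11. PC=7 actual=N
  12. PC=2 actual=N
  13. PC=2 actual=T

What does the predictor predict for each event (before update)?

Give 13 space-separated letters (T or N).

Answer: N N T N N N N N T N N T T

Derivation:
Ev 1: PC=2 idx=2 pred=N actual=T -> ctr[2]=2
Ev 2: PC=0 idx=0 pred=N actual=N -> ctr[0]=0
Ev 3: PC=2 idx=2 pred=T actual=T -> ctr[2]=3
Ev 4: PC=7 idx=3 pred=N actual=N -> ctr[3]=0
Ev 5: PC=7 idx=3 pred=N actual=T -> ctr[3]=1
Ev 6: PC=0 idx=0 pred=N actual=N -> ctr[0]=0
Ev 7: PC=0 idx=0 pred=N actual=T -> ctr[0]=1
Ev 8: PC=7 idx=3 pred=N actual=N -> ctr[3]=0
Ev 9: PC=2 idx=2 pred=T actual=T -> ctr[2]=3
Ev 10: PC=7 idx=3 pred=N actual=T -> ctr[3]=1
Ev 11: PC=7 idx=3 pred=N actual=N -> ctr[3]=0
Ev 12: PC=2 idx=2 pred=T actual=N -> ctr[2]=2
Ev 13: PC=2 idx=2 pred=T actual=T -> ctr[2]=3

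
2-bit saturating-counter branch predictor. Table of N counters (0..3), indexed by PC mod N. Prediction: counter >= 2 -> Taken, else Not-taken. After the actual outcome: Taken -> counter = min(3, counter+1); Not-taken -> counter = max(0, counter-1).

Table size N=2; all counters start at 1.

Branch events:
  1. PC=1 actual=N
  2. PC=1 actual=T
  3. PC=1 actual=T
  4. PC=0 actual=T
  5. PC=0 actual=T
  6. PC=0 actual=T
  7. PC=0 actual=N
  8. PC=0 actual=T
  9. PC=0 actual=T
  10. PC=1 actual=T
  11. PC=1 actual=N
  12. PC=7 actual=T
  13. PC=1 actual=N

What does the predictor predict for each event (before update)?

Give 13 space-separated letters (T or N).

Answer: N N N N T T T T T T T T T

Derivation:
Ev 1: PC=1 idx=1 pred=N actual=N -> ctr[1]=0
Ev 2: PC=1 idx=1 pred=N actual=T -> ctr[1]=1
Ev 3: PC=1 idx=1 pred=N actual=T -> ctr[1]=2
Ev 4: PC=0 idx=0 pred=N actual=T -> ctr[0]=2
Ev 5: PC=0 idx=0 pred=T actual=T -> ctr[0]=3
Ev 6: PC=0 idx=0 pred=T actual=T -> ctr[0]=3
Ev 7: PC=0 idx=0 pred=T actual=N -> ctr[0]=2
Ev 8: PC=0 idx=0 pred=T actual=T -> ctr[0]=3
Ev 9: PC=0 idx=0 pred=T actual=T -> ctr[0]=3
Ev 10: PC=1 idx=1 pred=T actual=T -> ctr[1]=3
Ev 11: PC=1 idx=1 pred=T actual=N -> ctr[1]=2
Ev 12: PC=7 idx=1 pred=T actual=T -> ctr[1]=3
Ev 13: PC=1 idx=1 pred=T actual=N -> ctr[1]=2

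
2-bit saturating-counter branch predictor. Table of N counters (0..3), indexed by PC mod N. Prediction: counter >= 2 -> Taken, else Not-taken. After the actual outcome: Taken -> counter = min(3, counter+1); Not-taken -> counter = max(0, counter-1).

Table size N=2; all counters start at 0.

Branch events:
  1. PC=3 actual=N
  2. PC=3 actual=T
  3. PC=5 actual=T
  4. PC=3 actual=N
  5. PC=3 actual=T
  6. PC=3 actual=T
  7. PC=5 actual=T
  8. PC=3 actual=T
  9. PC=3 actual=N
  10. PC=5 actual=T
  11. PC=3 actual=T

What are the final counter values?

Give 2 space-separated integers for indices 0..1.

Ev 1: PC=3 idx=1 pred=N actual=N -> ctr[1]=0
Ev 2: PC=3 idx=1 pred=N actual=T -> ctr[1]=1
Ev 3: PC=5 idx=1 pred=N actual=T -> ctr[1]=2
Ev 4: PC=3 idx=1 pred=T actual=N -> ctr[1]=1
Ev 5: PC=3 idx=1 pred=N actual=T -> ctr[1]=2
Ev 6: PC=3 idx=1 pred=T actual=T -> ctr[1]=3
Ev 7: PC=5 idx=1 pred=T actual=T -> ctr[1]=3
Ev 8: PC=3 idx=1 pred=T actual=T -> ctr[1]=3
Ev 9: PC=3 idx=1 pred=T actual=N -> ctr[1]=2
Ev 10: PC=5 idx=1 pred=T actual=T -> ctr[1]=3
Ev 11: PC=3 idx=1 pred=T actual=T -> ctr[1]=3

Answer: 0 3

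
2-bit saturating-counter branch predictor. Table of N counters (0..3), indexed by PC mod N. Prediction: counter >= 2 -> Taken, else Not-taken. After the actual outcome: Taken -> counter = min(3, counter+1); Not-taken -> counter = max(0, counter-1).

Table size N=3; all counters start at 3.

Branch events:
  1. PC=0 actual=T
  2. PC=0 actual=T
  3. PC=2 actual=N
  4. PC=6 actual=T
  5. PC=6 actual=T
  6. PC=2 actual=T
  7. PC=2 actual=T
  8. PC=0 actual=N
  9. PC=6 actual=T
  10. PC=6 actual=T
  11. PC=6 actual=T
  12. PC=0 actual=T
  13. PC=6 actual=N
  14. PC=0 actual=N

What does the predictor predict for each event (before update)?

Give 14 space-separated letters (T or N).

Answer: T T T T T T T T T T T T T T

Derivation:
Ev 1: PC=0 idx=0 pred=T actual=T -> ctr[0]=3
Ev 2: PC=0 idx=0 pred=T actual=T -> ctr[0]=3
Ev 3: PC=2 idx=2 pred=T actual=N -> ctr[2]=2
Ev 4: PC=6 idx=0 pred=T actual=T -> ctr[0]=3
Ev 5: PC=6 idx=0 pred=T actual=T -> ctr[0]=3
Ev 6: PC=2 idx=2 pred=T actual=T -> ctr[2]=3
Ev 7: PC=2 idx=2 pred=T actual=T -> ctr[2]=3
Ev 8: PC=0 idx=0 pred=T actual=N -> ctr[0]=2
Ev 9: PC=6 idx=0 pred=T actual=T -> ctr[0]=3
Ev 10: PC=6 idx=0 pred=T actual=T -> ctr[0]=3
Ev 11: PC=6 idx=0 pred=T actual=T -> ctr[0]=3
Ev 12: PC=0 idx=0 pred=T actual=T -> ctr[0]=3
Ev 13: PC=6 idx=0 pred=T actual=N -> ctr[0]=2
Ev 14: PC=0 idx=0 pred=T actual=N -> ctr[0]=1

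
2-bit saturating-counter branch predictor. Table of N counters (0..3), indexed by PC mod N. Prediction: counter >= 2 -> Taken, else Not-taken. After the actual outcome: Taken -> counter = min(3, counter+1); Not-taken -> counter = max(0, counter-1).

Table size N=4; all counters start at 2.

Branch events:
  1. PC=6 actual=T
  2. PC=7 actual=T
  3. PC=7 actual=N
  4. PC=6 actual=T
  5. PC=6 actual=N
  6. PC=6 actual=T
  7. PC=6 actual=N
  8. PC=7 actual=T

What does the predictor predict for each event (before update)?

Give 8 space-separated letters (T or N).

Ev 1: PC=6 idx=2 pred=T actual=T -> ctr[2]=3
Ev 2: PC=7 idx=3 pred=T actual=T -> ctr[3]=3
Ev 3: PC=7 idx=3 pred=T actual=N -> ctr[3]=2
Ev 4: PC=6 idx=2 pred=T actual=T -> ctr[2]=3
Ev 5: PC=6 idx=2 pred=T actual=N -> ctr[2]=2
Ev 6: PC=6 idx=2 pred=T actual=T -> ctr[2]=3
Ev 7: PC=6 idx=2 pred=T actual=N -> ctr[2]=2
Ev 8: PC=7 idx=3 pred=T actual=T -> ctr[3]=3

Answer: T T T T T T T T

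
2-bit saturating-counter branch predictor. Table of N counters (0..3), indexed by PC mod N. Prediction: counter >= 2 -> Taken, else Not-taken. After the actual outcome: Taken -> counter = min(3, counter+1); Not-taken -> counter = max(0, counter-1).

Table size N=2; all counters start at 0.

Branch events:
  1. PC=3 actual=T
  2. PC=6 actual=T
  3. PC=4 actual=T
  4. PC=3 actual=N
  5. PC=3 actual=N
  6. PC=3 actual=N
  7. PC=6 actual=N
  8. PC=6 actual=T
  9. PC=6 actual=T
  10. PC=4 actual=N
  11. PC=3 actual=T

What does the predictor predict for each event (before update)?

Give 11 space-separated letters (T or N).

Answer: N N N N N N T N T T N

Derivation:
Ev 1: PC=3 idx=1 pred=N actual=T -> ctr[1]=1
Ev 2: PC=6 idx=0 pred=N actual=T -> ctr[0]=1
Ev 3: PC=4 idx=0 pred=N actual=T -> ctr[0]=2
Ev 4: PC=3 idx=1 pred=N actual=N -> ctr[1]=0
Ev 5: PC=3 idx=1 pred=N actual=N -> ctr[1]=0
Ev 6: PC=3 idx=1 pred=N actual=N -> ctr[1]=0
Ev 7: PC=6 idx=0 pred=T actual=N -> ctr[0]=1
Ev 8: PC=6 idx=0 pred=N actual=T -> ctr[0]=2
Ev 9: PC=6 idx=0 pred=T actual=T -> ctr[0]=3
Ev 10: PC=4 idx=0 pred=T actual=N -> ctr[0]=2
Ev 11: PC=3 idx=1 pred=N actual=T -> ctr[1]=1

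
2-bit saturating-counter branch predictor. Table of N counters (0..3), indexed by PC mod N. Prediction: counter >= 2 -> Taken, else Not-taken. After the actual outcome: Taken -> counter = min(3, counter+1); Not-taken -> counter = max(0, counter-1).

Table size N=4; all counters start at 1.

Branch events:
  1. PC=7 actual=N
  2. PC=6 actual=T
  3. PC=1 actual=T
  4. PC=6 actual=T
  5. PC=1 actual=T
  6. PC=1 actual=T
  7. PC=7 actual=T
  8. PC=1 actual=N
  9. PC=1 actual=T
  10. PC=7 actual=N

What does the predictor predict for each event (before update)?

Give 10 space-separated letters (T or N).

Answer: N N N T T T N T T N

Derivation:
Ev 1: PC=7 idx=3 pred=N actual=N -> ctr[3]=0
Ev 2: PC=6 idx=2 pred=N actual=T -> ctr[2]=2
Ev 3: PC=1 idx=1 pred=N actual=T -> ctr[1]=2
Ev 4: PC=6 idx=2 pred=T actual=T -> ctr[2]=3
Ev 5: PC=1 idx=1 pred=T actual=T -> ctr[1]=3
Ev 6: PC=1 idx=1 pred=T actual=T -> ctr[1]=3
Ev 7: PC=7 idx=3 pred=N actual=T -> ctr[3]=1
Ev 8: PC=1 idx=1 pred=T actual=N -> ctr[1]=2
Ev 9: PC=1 idx=1 pred=T actual=T -> ctr[1]=3
Ev 10: PC=7 idx=3 pred=N actual=N -> ctr[3]=0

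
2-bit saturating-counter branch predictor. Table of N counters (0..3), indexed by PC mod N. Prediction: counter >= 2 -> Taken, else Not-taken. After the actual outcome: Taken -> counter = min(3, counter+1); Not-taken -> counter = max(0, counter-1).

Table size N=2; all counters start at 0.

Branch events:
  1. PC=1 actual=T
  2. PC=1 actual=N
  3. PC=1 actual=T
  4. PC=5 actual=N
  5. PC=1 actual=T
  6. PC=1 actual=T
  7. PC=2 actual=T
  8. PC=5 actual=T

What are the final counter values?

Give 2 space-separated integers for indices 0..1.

Ev 1: PC=1 idx=1 pred=N actual=T -> ctr[1]=1
Ev 2: PC=1 idx=1 pred=N actual=N -> ctr[1]=0
Ev 3: PC=1 idx=1 pred=N actual=T -> ctr[1]=1
Ev 4: PC=5 idx=1 pred=N actual=N -> ctr[1]=0
Ev 5: PC=1 idx=1 pred=N actual=T -> ctr[1]=1
Ev 6: PC=1 idx=1 pred=N actual=T -> ctr[1]=2
Ev 7: PC=2 idx=0 pred=N actual=T -> ctr[0]=1
Ev 8: PC=5 idx=1 pred=T actual=T -> ctr[1]=3

Answer: 1 3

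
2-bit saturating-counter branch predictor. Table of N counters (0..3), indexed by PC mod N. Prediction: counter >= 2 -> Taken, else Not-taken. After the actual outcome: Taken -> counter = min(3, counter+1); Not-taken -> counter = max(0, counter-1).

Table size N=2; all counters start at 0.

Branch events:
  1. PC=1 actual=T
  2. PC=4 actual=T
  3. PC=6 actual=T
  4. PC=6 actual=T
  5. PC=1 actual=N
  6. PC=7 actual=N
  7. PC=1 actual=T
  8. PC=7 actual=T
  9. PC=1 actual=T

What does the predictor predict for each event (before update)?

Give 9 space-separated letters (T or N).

Answer: N N N T N N N N T

Derivation:
Ev 1: PC=1 idx=1 pred=N actual=T -> ctr[1]=1
Ev 2: PC=4 idx=0 pred=N actual=T -> ctr[0]=1
Ev 3: PC=6 idx=0 pred=N actual=T -> ctr[0]=2
Ev 4: PC=6 idx=0 pred=T actual=T -> ctr[0]=3
Ev 5: PC=1 idx=1 pred=N actual=N -> ctr[1]=0
Ev 6: PC=7 idx=1 pred=N actual=N -> ctr[1]=0
Ev 7: PC=1 idx=1 pred=N actual=T -> ctr[1]=1
Ev 8: PC=7 idx=1 pred=N actual=T -> ctr[1]=2
Ev 9: PC=1 idx=1 pred=T actual=T -> ctr[1]=3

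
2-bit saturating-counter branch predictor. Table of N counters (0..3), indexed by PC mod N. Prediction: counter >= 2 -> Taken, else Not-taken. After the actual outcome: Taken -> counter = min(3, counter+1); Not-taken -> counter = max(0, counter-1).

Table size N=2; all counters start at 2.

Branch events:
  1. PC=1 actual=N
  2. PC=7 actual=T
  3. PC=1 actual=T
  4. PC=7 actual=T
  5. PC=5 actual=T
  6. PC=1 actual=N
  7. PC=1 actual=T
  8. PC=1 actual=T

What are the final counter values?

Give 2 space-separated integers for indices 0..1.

Ev 1: PC=1 idx=1 pred=T actual=N -> ctr[1]=1
Ev 2: PC=7 idx=1 pred=N actual=T -> ctr[1]=2
Ev 3: PC=1 idx=1 pred=T actual=T -> ctr[1]=3
Ev 4: PC=7 idx=1 pred=T actual=T -> ctr[1]=3
Ev 5: PC=5 idx=1 pred=T actual=T -> ctr[1]=3
Ev 6: PC=1 idx=1 pred=T actual=N -> ctr[1]=2
Ev 7: PC=1 idx=1 pred=T actual=T -> ctr[1]=3
Ev 8: PC=1 idx=1 pred=T actual=T -> ctr[1]=3

Answer: 2 3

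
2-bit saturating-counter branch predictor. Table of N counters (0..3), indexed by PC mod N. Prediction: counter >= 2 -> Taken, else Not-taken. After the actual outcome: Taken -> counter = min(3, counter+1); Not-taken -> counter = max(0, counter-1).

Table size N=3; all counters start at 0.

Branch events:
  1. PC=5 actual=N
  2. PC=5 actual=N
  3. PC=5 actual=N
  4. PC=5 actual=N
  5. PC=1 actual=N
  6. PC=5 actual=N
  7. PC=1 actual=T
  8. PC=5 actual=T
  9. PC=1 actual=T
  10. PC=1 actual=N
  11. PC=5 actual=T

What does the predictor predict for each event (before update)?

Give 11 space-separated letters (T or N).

Ev 1: PC=5 idx=2 pred=N actual=N -> ctr[2]=0
Ev 2: PC=5 idx=2 pred=N actual=N -> ctr[2]=0
Ev 3: PC=5 idx=2 pred=N actual=N -> ctr[2]=0
Ev 4: PC=5 idx=2 pred=N actual=N -> ctr[2]=0
Ev 5: PC=1 idx=1 pred=N actual=N -> ctr[1]=0
Ev 6: PC=5 idx=2 pred=N actual=N -> ctr[2]=0
Ev 7: PC=1 idx=1 pred=N actual=T -> ctr[1]=1
Ev 8: PC=5 idx=2 pred=N actual=T -> ctr[2]=1
Ev 9: PC=1 idx=1 pred=N actual=T -> ctr[1]=2
Ev 10: PC=1 idx=1 pred=T actual=N -> ctr[1]=1
Ev 11: PC=5 idx=2 pred=N actual=T -> ctr[2]=2

Answer: N N N N N N N N N T N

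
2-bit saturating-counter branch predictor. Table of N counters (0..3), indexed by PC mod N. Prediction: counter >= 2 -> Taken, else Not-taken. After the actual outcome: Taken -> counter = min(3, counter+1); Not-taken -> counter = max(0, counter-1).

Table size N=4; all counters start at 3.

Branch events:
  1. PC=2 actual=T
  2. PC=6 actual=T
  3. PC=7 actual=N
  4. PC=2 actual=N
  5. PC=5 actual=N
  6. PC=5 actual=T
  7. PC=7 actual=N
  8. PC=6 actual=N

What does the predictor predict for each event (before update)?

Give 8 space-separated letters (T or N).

Answer: T T T T T T T T

Derivation:
Ev 1: PC=2 idx=2 pred=T actual=T -> ctr[2]=3
Ev 2: PC=6 idx=2 pred=T actual=T -> ctr[2]=3
Ev 3: PC=7 idx=3 pred=T actual=N -> ctr[3]=2
Ev 4: PC=2 idx=2 pred=T actual=N -> ctr[2]=2
Ev 5: PC=5 idx=1 pred=T actual=N -> ctr[1]=2
Ev 6: PC=5 idx=1 pred=T actual=T -> ctr[1]=3
Ev 7: PC=7 idx=3 pred=T actual=N -> ctr[3]=1
Ev 8: PC=6 idx=2 pred=T actual=N -> ctr[2]=1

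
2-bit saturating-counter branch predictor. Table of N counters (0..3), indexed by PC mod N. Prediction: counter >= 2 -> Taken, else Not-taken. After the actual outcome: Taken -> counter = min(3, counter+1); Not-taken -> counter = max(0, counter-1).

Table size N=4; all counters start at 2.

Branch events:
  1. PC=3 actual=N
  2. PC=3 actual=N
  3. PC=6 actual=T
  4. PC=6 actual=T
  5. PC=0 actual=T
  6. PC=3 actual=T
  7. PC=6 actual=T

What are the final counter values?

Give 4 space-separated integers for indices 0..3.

Ev 1: PC=3 idx=3 pred=T actual=N -> ctr[3]=1
Ev 2: PC=3 idx=3 pred=N actual=N -> ctr[3]=0
Ev 3: PC=6 idx=2 pred=T actual=T -> ctr[2]=3
Ev 4: PC=6 idx=2 pred=T actual=T -> ctr[2]=3
Ev 5: PC=0 idx=0 pred=T actual=T -> ctr[0]=3
Ev 6: PC=3 idx=3 pred=N actual=T -> ctr[3]=1
Ev 7: PC=6 idx=2 pred=T actual=T -> ctr[2]=3

Answer: 3 2 3 1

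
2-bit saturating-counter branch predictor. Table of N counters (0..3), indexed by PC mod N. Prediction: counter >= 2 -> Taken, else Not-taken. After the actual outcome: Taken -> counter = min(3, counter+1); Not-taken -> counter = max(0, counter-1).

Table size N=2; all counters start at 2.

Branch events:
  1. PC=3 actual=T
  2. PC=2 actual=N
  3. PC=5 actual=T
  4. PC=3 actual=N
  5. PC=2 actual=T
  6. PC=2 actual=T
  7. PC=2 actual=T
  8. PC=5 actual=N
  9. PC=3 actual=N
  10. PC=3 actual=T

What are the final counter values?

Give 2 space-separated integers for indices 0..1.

Ev 1: PC=3 idx=1 pred=T actual=T -> ctr[1]=3
Ev 2: PC=2 idx=0 pred=T actual=N -> ctr[0]=1
Ev 3: PC=5 idx=1 pred=T actual=T -> ctr[1]=3
Ev 4: PC=3 idx=1 pred=T actual=N -> ctr[1]=2
Ev 5: PC=2 idx=0 pred=N actual=T -> ctr[0]=2
Ev 6: PC=2 idx=0 pred=T actual=T -> ctr[0]=3
Ev 7: PC=2 idx=0 pred=T actual=T -> ctr[0]=3
Ev 8: PC=5 idx=1 pred=T actual=N -> ctr[1]=1
Ev 9: PC=3 idx=1 pred=N actual=N -> ctr[1]=0
Ev 10: PC=3 idx=1 pred=N actual=T -> ctr[1]=1

Answer: 3 1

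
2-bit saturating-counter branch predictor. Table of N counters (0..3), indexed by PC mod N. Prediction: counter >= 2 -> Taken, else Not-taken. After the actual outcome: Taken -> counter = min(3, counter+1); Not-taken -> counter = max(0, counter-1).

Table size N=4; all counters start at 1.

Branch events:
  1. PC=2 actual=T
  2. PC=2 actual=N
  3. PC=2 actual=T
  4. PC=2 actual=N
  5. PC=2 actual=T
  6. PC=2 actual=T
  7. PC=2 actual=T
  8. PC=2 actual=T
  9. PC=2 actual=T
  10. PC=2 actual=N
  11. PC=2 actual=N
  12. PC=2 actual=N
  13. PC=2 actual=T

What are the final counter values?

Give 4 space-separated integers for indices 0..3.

Ev 1: PC=2 idx=2 pred=N actual=T -> ctr[2]=2
Ev 2: PC=2 idx=2 pred=T actual=N -> ctr[2]=1
Ev 3: PC=2 idx=2 pred=N actual=T -> ctr[2]=2
Ev 4: PC=2 idx=2 pred=T actual=N -> ctr[2]=1
Ev 5: PC=2 idx=2 pred=N actual=T -> ctr[2]=2
Ev 6: PC=2 idx=2 pred=T actual=T -> ctr[2]=3
Ev 7: PC=2 idx=2 pred=T actual=T -> ctr[2]=3
Ev 8: PC=2 idx=2 pred=T actual=T -> ctr[2]=3
Ev 9: PC=2 idx=2 pred=T actual=T -> ctr[2]=3
Ev 10: PC=2 idx=2 pred=T actual=N -> ctr[2]=2
Ev 11: PC=2 idx=2 pred=T actual=N -> ctr[2]=1
Ev 12: PC=2 idx=2 pred=N actual=N -> ctr[2]=0
Ev 13: PC=2 idx=2 pred=N actual=T -> ctr[2]=1

Answer: 1 1 1 1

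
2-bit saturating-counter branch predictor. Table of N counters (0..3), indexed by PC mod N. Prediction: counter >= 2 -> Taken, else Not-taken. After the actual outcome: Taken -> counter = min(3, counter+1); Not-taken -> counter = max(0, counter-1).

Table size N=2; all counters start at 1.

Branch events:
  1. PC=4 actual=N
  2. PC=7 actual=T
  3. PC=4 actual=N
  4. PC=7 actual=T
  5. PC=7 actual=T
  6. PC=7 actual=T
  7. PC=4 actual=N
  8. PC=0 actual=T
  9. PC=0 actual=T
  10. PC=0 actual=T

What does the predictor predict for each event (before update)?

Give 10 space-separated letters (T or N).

Ev 1: PC=4 idx=0 pred=N actual=N -> ctr[0]=0
Ev 2: PC=7 idx=1 pred=N actual=T -> ctr[1]=2
Ev 3: PC=4 idx=0 pred=N actual=N -> ctr[0]=0
Ev 4: PC=7 idx=1 pred=T actual=T -> ctr[1]=3
Ev 5: PC=7 idx=1 pred=T actual=T -> ctr[1]=3
Ev 6: PC=7 idx=1 pred=T actual=T -> ctr[1]=3
Ev 7: PC=4 idx=0 pred=N actual=N -> ctr[0]=0
Ev 8: PC=0 idx=0 pred=N actual=T -> ctr[0]=1
Ev 9: PC=0 idx=0 pred=N actual=T -> ctr[0]=2
Ev 10: PC=0 idx=0 pred=T actual=T -> ctr[0]=3

Answer: N N N T T T N N N T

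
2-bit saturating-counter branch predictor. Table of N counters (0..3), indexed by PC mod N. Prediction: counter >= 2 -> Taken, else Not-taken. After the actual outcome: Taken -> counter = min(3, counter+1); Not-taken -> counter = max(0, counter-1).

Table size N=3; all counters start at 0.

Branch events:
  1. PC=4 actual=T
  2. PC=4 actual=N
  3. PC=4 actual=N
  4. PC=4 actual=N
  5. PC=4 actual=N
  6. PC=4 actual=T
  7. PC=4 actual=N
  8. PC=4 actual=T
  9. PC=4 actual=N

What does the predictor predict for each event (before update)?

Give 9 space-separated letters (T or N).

Answer: N N N N N N N N N

Derivation:
Ev 1: PC=4 idx=1 pred=N actual=T -> ctr[1]=1
Ev 2: PC=4 idx=1 pred=N actual=N -> ctr[1]=0
Ev 3: PC=4 idx=1 pred=N actual=N -> ctr[1]=0
Ev 4: PC=4 idx=1 pred=N actual=N -> ctr[1]=0
Ev 5: PC=4 idx=1 pred=N actual=N -> ctr[1]=0
Ev 6: PC=4 idx=1 pred=N actual=T -> ctr[1]=1
Ev 7: PC=4 idx=1 pred=N actual=N -> ctr[1]=0
Ev 8: PC=4 idx=1 pred=N actual=T -> ctr[1]=1
Ev 9: PC=4 idx=1 pred=N actual=N -> ctr[1]=0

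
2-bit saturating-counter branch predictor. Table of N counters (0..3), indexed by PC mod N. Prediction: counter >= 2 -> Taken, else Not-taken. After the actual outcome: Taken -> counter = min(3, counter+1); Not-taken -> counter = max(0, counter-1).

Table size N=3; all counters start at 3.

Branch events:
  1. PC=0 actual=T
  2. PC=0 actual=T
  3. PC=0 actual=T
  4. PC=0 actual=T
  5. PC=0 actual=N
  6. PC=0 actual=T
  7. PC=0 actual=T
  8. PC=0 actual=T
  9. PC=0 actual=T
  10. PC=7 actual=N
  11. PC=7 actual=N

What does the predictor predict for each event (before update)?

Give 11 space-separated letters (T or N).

Answer: T T T T T T T T T T T

Derivation:
Ev 1: PC=0 idx=0 pred=T actual=T -> ctr[0]=3
Ev 2: PC=0 idx=0 pred=T actual=T -> ctr[0]=3
Ev 3: PC=0 idx=0 pred=T actual=T -> ctr[0]=3
Ev 4: PC=0 idx=0 pred=T actual=T -> ctr[0]=3
Ev 5: PC=0 idx=0 pred=T actual=N -> ctr[0]=2
Ev 6: PC=0 idx=0 pred=T actual=T -> ctr[0]=3
Ev 7: PC=0 idx=0 pred=T actual=T -> ctr[0]=3
Ev 8: PC=0 idx=0 pred=T actual=T -> ctr[0]=3
Ev 9: PC=0 idx=0 pred=T actual=T -> ctr[0]=3
Ev 10: PC=7 idx=1 pred=T actual=N -> ctr[1]=2
Ev 11: PC=7 idx=1 pred=T actual=N -> ctr[1]=1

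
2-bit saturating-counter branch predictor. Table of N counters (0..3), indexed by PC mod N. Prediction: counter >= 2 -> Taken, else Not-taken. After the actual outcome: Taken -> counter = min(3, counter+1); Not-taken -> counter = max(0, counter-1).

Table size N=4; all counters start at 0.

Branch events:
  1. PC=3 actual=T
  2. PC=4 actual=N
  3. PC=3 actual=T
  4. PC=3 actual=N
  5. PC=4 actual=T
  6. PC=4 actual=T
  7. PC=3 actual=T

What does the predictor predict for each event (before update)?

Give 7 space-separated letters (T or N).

Ev 1: PC=3 idx=3 pred=N actual=T -> ctr[3]=1
Ev 2: PC=4 idx=0 pred=N actual=N -> ctr[0]=0
Ev 3: PC=3 idx=3 pred=N actual=T -> ctr[3]=2
Ev 4: PC=3 idx=3 pred=T actual=N -> ctr[3]=1
Ev 5: PC=4 idx=0 pred=N actual=T -> ctr[0]=1
Ev 6: PC=4 idx=0 pred=N actual=T -> ctr[0]=2
Ev 7: PC=3 idx=3 pred=N actual=T -> ctr[3]=2

Answer: N N N T N N N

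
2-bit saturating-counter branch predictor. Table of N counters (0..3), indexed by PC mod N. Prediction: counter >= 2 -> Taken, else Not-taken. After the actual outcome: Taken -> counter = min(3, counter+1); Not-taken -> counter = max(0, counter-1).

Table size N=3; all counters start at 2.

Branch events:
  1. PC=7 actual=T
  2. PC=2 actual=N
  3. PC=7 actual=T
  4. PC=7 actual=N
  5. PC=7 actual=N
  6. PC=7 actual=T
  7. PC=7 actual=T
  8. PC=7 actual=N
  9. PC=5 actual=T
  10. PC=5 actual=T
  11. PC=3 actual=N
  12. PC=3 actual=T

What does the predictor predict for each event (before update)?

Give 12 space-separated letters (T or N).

Answer: T T T T T N T T N T T N

Derivation:
Ev 1: PC=7 idx=1 pred=T actual=T -> ctr[1]=3
Ev 2: PC=2 idx=2 pred=T actual=N -> ctr[2]=1
Ev 3: PC=7 idx=1 pred=T actual=T -> ctr[1]=3
Ev 4: PC=7 idx=1 pred=T actual=N -> ctr[1]=2
Ev 5: PC=7 idx=1 pred=T actual=N -> ctr[1]=1
Ev 6: PC=7 idx=1 pred=N actual=T -> ctr[1]=2
Ev 7: PC=7 idx=1 pred=T actual=T -> ctr[1]=3
Ev 8: PC=7 idx=1 pred=T actual=N -> ctr[1]=2
Ev 9: PC=5 idx=2 pred=N actual=T -> ctr[2]=2
Ev 10: PC=5 idx=2 pred=T actual=T -> ctr[2]=3
Ev 11: PC=3 idx=0 pred=T actual=N -> ctr[0]=1
Ev 12: PC=3 idx=0 pred=N actual=T -> ctr[0]=2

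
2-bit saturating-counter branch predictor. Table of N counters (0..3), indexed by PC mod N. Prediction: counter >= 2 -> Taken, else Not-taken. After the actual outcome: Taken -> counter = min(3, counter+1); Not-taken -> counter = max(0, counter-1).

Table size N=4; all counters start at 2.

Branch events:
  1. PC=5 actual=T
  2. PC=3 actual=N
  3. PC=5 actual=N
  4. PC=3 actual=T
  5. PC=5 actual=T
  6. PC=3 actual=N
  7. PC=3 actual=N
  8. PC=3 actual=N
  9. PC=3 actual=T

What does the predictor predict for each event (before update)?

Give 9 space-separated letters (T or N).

Answer: T T T N T T N N N

Derivation:
Ev 1: PC=5 idx=1 pred=T actual=T -> ctr[1]=3
Ev 2: PC=3 idx=3 pred=T actual=N -> ctr[3]=1
Ev 3: PC=5 idx=1 pred=T actual=N -> ctr[1]=2
Ev 4: PC=3 idx=3 pred=N actual=T -> ctr[3]=2
Ev 5: PC=5 idx=1 pred=T actual=T -> ctr[1]=3
Ev 6: PC=3 idx=3 pred=T actual=N -> ctr[3]=1
Ev 7: PC=3 idx=3 pred=N actual=N -> ctr[3]=0
Ev 8: PC=3 idx=3 pred=N actual=N -> ctr[3]=0
Ev 9: PC=3 idx=3 pred=N actual=T -> ctr[3]=1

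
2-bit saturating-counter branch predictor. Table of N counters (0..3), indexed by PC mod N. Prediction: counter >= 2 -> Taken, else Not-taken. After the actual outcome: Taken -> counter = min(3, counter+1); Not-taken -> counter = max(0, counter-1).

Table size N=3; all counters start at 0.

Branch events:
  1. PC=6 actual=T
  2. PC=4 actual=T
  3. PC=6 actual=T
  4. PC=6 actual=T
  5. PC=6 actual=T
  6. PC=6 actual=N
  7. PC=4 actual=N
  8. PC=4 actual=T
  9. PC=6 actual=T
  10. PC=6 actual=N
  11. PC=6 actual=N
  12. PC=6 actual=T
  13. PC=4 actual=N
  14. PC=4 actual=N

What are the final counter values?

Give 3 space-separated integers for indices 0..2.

Answer: 2 0 0

Derivation:
Ev 1: PC=6 idx=0 pred=N actual=T -> ctr[0]=1
Ev 2: PC=4 idx=1 pred=N actual=T -> ctr[1]=1
Ev 3: PC=6 idx=0 pred=N actual=T -> ctr[0]=2
Ev 4: PC=6 idx=0 pred=T actual=T -> ctr[0]=3
Ev 5: PC=6 idx=0 pred=T actual=T -> ctr[0]=3
Ev 6: PC=6 idx=0 pred=T actual=N -> ctr[0]=2
Ev 7: PC=4 idx=1 pred=N actual=N -> ctr[1]=0
Ev 8: PC=4 idx=1 pred=N actual=T -> ctr[1]=1
Ev 9: PC=6 idx=0 pred=T actual=T -> ctr[0]=3
Ev 10: PC=6 idx=0 pred=T actual=N -> ctr[0]=2
Ev 11: PC=6 idx=0 pred=T actual=N -> ctr[0]=1
Ev 12: PC=6 idx=0 pred=N actual=T -> ctr[0]=2
Ev 13: PC=4 idx=1 pred=N actual=N -> ctr[1]=0
Ev 14: PC=4 idx=1 pred=N actual=N -> ctr[1]=0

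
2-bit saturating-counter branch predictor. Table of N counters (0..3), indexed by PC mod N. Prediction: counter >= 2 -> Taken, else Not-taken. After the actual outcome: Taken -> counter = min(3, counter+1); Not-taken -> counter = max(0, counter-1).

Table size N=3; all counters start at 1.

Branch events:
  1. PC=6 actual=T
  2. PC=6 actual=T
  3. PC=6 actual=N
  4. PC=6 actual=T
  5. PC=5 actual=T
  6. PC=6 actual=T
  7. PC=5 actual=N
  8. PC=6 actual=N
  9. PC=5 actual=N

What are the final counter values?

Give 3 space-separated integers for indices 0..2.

Answer: 2 1 0

Derivation:
Ev 1: PC=6 idx=0 pred=N actual=T -> ctr[0]=2
Ev 2: PC=6 idx=0 pred=T actual=T -> ctr[0]=3
Ev 3: PC=6 idx=0 pred=T actual=N -> ctr[0]=2
Ev 4: PC=6 idx=0 pred=T actual=T -> ctr[0]=3
Ev 5: PC=5 idx=2 pred=N actual=T -> ctr[2]=2
Ev 6: PC=6 idx=0 pred=T actual=T -> ctr[0]=3
Ev 7: PC=5 idx=2 pred=T actual=N -> ctr[2]=1
Ev 8: PC=6 idx=0 pred=T actual=N -> ctr[0]=2
Ev 9: PC=5 idx=2 pred=N actual=N -> ctr[2]=0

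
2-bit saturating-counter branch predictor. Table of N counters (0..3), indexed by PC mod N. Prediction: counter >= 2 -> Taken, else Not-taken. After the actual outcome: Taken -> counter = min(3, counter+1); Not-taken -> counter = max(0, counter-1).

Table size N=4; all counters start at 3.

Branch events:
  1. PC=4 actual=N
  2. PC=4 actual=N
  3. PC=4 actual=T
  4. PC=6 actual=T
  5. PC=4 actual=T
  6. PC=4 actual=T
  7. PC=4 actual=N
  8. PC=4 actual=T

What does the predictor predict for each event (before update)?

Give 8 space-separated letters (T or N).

Answer: T T N T T T T T

Derivation:
Ev 1: PC=4 idx=0 pred=T actual=N -> ctr[0]=2
Ev 2: PC=4 idx=0 pred=T actual=N -> ctr[0]=1
Ev 3: PC=4 idx=0 pred=N actual=T -> ctr[0]=2
Ev 4: PC=6 idx=2 pred=T actual=T -> ctr[2]=3
Ev 5: PC=4 idx=0 pred=T actual=T -> ctr[0]=3
Ev 6: PC=4 idx=0 pred=T actual=T -> ctr[0]=3
Ev 7: PC=4 idx=0 pred=T actual=N -> ctr[0]=2
Ev 8: PC=4 idx=0 pred=T actual=T -> ctr[0]=3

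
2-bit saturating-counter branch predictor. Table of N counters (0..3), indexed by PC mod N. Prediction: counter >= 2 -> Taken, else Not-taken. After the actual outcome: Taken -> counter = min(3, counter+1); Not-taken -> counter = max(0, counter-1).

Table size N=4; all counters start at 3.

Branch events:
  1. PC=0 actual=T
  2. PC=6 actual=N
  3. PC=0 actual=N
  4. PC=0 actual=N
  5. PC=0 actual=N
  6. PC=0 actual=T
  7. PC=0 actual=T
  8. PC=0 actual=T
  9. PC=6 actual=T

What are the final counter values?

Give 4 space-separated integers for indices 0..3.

Answer: 3 3 3 3

Derivation:
Ev 1: PC=0 idx=0 pred=T actual=T -> ctr[0]=3
Ev 2: PC=6 idx=2 pred=T actual=N -> ctr[2]=2
Ev 3: PC=0 idx=0 pred=T actual=N -> ctr[0]=2
Ev 4: PC=0 idx=0 pred=T actual=N -> ctr[0]=1
Ev 5: PC=0 idx=0 pred=N actual=N -> ctr[0]=0
Ev 6: PC=0 idx=0 pred=N actual=T -> ctr[0]=1
Ev 7: PC=0 idx=0 pred=N actual=T -> ctr[0]=2
Ev 8: PC=0 idx=0 pred=T actual=T -> ctr[0]=3
Ev 9: PC=6 idx=2 pred=T actual=T -> ctr[2]=3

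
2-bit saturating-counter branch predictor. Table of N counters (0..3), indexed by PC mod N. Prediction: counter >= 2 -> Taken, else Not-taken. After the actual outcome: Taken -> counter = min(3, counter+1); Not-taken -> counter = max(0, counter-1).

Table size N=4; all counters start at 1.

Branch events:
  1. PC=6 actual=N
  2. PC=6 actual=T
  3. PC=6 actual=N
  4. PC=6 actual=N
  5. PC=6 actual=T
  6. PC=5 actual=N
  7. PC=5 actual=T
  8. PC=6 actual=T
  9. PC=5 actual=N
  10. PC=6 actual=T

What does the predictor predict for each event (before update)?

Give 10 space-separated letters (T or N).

Ev 1: PC=6 idx=2 pred=N actual=N -> ctr[2]=0
Ev 2: PC=6 idx=2 pred=N actual=T -> ctr[2]=1
Ev 3: PC=6 idx=2 pred=N actual=N -> ctr[2]=0
Ev 4: PC=6 idx=2 pred=N actual=N -> ctr[2]=0
Ev 5: PC=6 idx=2 pred=N actual=T -> ctr[2]=1
Ev 6: PC=5 idx=1 pred=N actual=N -> ctr[1]=0
Ev 7: PC=5 idx=1 pred=N actual=T -> ctr[1]=1
Ev 8: PC=6 idx=2 pred=N actual=T -> ctr[2]=2
Ev 9: PC=5 idx=1 pred=N actual=N -> ctr[1]=0
Ev 10: PC=6 idx=2 pred=T actual=T -> ctr[2]=3

Answer: N N N N N N N N N T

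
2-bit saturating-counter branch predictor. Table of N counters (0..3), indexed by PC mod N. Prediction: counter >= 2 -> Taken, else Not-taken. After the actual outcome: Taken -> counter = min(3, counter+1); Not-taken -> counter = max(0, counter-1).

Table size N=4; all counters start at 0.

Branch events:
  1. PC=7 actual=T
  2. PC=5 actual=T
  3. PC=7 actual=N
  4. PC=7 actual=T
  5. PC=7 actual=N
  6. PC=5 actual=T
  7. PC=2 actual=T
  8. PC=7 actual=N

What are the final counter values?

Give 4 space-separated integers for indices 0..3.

Answer: 0 2 1 0

Derivation:
Ev 1: PC=7 idx=3 pred=N actual=T -> ctr[3]=1
Ev 2: PC=5 idx=1 pred=N actual=T -> ctr[1]=1
Ev 3: PC=7 idx=3 pred=N actual=N -> ctr[3]=0
Ev 4: PC=7 idx=3 pred=N actual=T -> ctr[3]=1
Ev 5: PC=7 idx=3 pred=N actual=N -> ctr[3]=0
Ev 6: PC=5 idx=1 pred=N actual=T -> ctr[1]=2
Ev 7: PC=2 idx=2 pred=N actual=T -> ctr[2]=1
Ev 8: PC=7 idx=3 pred=N actual=N -> ctr[3]=0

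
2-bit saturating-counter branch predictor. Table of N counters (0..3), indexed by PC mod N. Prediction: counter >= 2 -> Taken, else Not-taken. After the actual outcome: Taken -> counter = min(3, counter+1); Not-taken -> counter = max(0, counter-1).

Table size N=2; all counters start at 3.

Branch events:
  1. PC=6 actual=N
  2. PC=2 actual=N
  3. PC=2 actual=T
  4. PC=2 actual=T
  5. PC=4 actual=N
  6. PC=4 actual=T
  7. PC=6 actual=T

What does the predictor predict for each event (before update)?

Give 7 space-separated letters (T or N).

Answer: T T N T T T T

Derivation:
Ev 1: PC=6 idx=0 pred=T actual=N -> ctr[0]=2
Ev 2: PC=2 idx=0 pred=T actual=N -> ctr[0]=1
Ev 3: PC=2 idx=0 pred=N actual=T -> ctr[0]=2
Ev 4: PC=2 idx=0 pred=T actual=T -> ctr[0]=3
Ev 5: PC=4 idx=0 pred=T actual=N -> ctr[0]=2
Ev 6: PC=4 idx=0 pred=T actual=T -> ctr[0]=3
Ev 7: PC=6 idx=0 pred=T actual=T -> ctr[0]=3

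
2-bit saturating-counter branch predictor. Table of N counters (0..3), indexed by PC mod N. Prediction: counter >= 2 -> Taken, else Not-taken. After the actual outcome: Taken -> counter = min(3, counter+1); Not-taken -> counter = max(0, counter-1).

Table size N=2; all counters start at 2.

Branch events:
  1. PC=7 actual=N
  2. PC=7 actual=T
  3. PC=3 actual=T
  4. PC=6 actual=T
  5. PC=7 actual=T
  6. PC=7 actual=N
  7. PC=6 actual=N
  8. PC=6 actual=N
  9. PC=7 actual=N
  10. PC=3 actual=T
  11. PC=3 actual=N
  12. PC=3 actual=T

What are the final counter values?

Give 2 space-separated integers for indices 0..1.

Ev 1: PC=7 idx=1 pred=T actual=N -> ctr[1]=1
Ev 2: PC=7 idx=1 pred=N actual=T -> ctr[1]=2
Ev 3: PC=3 idx=1 pred=T actual=T -> ctr[1]=3
Ev 4: PC=6 idx=0 pred=T actual=T -> ctr[0]=3
Ev 5: PC=7 idx=1 pred=T actual=T -> ctr[1]=3
Ev 6: PC=7 idx=1 pred=T actual=N -> ctr[1]=2
Ev 7: PC=6 idx=0 pred=T actual=N -> ctr[0]=2
Ev 8: PC=6 idx=0 pred=T actual=N -> ctr[0]=1
Ev 9: PC=7 idx=1 pred=T actual=N -> ctr[1]=1
Ev 10: PC=3 idx=1 pred=N actual=T -> ctr[1]=2
Ev 11: PC=3 idx=1 pred=T actual=N -> ctr[1]=1
Ev 12: PC=3 idx=1 pred=N actual=T -> ctr[1]=2

Answer: 1 2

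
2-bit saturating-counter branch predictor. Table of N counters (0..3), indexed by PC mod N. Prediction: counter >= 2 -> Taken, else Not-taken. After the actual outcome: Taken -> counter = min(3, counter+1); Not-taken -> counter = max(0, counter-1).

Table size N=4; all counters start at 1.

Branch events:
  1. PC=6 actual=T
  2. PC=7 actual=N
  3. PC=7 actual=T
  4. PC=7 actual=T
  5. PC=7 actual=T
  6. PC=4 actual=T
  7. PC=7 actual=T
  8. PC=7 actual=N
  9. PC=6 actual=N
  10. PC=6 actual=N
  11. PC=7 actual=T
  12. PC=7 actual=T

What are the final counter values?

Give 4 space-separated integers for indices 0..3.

Ev 1: PC=6 idx=2 pred=N actual=T -> ctr[2]=2
Ev 2: PC=7 idx=3 pred=N actual=N -> ctr[3]=0
Ev 3: PC=7 idx=3 pred=N actual=T -> ctr[3]=1
Ev 4: PC=7 idx=3 pred=N actual=T -> ctr[3]=2
Ev 5: PC=7 idx=3 pred=T actual=T -> ctr[3]=3
Ev 6: PC=4 idx=0 pred=N actual=T -> ctr[0]=2
Ev 7: PC=7 idx=3 pred=T actual=T -> ctr[3]=3
Ev 8: PC=7 idx=3 pred=T actual=N -> ctr[3]=2
Ev 9: PC=6 idx=2 pred=T actual=N -> ctr[2]=1
Ev 10: PC=6 idx=2 pred=N actual=N -> ctr[2]=0
Ev 11: PC=7 idx=3 pred=T actual=T -> ctr[3]=3
Ev 12: PC=7 idx=3 pred=T actual=T -> ctr[3]=3

Answer: 2 1 0 3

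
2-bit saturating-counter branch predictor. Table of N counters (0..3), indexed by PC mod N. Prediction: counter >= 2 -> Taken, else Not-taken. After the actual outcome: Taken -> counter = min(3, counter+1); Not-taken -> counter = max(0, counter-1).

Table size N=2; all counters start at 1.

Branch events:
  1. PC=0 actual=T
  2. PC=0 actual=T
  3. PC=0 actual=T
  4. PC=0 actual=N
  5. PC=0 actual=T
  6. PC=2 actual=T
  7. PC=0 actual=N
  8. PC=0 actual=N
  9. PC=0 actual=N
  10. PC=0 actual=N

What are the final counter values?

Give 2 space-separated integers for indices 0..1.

Ev 1: PC=0 idx=0 pred=N actual=T -> ctr[0]=2
Ev 2: PC=0 idx=0 pred=T actual=T -> ctr[0]=3
Ev 3: PC=0 idx=0 pred=T actual=T -> ctr[0]=3
Ev 4: PC=0 idx=0 pred=T actual=N -> ctr[0]=2
Ev 5: PC=0 idx=0 pred=T actual=T -> ctr[0]=3
Ev 6: PC=2 idx=0 pred=T actual=T -> ctr[0]=3
Ev 7: PC=0 idx=0 pred=T actual=N -> ctr[0]=2
Ev 8: PC=0 idx=0 pred=T actual=N -> ctr[0]=1
Ev 9: PC=0 idx=0 pred=N actual=N -> ctr[0]=0
Ev 10: PC=0 idx=0 pred=N actual=N -> ctr[0]=0

Answer: 0 1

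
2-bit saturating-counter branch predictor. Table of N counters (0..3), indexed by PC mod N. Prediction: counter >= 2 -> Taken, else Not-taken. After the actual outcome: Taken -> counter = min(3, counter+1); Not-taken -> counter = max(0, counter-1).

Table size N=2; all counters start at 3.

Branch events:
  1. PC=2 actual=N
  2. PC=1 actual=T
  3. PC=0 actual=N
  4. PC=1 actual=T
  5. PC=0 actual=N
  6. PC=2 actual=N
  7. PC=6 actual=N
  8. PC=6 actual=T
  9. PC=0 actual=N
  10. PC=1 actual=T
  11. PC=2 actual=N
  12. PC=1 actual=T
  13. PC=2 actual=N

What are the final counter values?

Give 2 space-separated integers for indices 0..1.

Answer: 0 3

Derivation:
Ev 1: PC=2 idx=0 pred=T actual=N -> ctr[0]=2
Ev 2: PC=1 idx=1 pred=T actual=T -> ctr[1]=3
Ev 3: PC=0 idx=0 pred=T actual=N -> ctr[0]=1
Ev 4: PC=1 idx=1 pred=T actual=T -> ctr[1]=3
Ev 5: PC=0 idx=0 pred=N actual=N -> ctr[0]=0
Ev 6: PC=2 idx=0 pred=N actual=N -> ctr[0]=0
Ev 7: PC=6 idx=0 pred=N actual=N -> ctr[0]=0
Ev 8: PC=6 idx=0 pred=N actual=T -> ctr[0]=1
Ev 9: PC=0 idx=0 pred=N actual=N -> ctr[0]=0
Ev 10: PC=1 idx=1 pred=T actual=T -> ctr[1]=3
Ev 11: PC=2 idx=0 pred=N actual=N -> ctr[0]=0
Ev 12: PC=1 idx=1 pred=T actual=T -> ctr[1]=3
Ev 13: PC=2 idx=0 pred=N actual=N -> ctr[0]=0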